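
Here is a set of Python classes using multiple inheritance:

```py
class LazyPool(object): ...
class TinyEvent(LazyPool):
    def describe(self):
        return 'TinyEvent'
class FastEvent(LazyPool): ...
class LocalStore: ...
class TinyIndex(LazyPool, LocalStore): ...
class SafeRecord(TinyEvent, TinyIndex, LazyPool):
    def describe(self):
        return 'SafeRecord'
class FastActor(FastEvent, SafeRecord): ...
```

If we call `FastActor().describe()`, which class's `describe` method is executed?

SafeRecord

L[FastActor] = FastActor + merge(L[FastEvent], L[SafeRecord], [FastEvent SafeRecord])
  take FastEvent:  [FastEvent LazyPool object] + [SafeRecord TinyEvent TinyIndex LazyPool LocalStore object] + [FastEvent SafeRecord]
  take SafeRecord:  [LazyPool object] + [SafeRecord TinyEvent TinyIndex LazyPool LocalStore object] + [SafeRecord]
  take TinyEvent:  [LazyPool object] + [TinyEvent TinyIndex LazyPool LocalStore object]
  take TinyIndex:  [LazyPool object] + [TinyIndex LazyPool LocalStore object]
  take LazyPool:  [LazyPool object] + [LazyPool LocalStore object]
  take LocalStore:  [object] + [LocalStore object]
  take object:  [object] + [object]
MRO: FastActor FastEvent SafeRecord TinyEvent TinyIndex LazyPool LocalStore object
describe is defined in: SafeRecord, TinyEvent. First along the MRO is SafeRecord.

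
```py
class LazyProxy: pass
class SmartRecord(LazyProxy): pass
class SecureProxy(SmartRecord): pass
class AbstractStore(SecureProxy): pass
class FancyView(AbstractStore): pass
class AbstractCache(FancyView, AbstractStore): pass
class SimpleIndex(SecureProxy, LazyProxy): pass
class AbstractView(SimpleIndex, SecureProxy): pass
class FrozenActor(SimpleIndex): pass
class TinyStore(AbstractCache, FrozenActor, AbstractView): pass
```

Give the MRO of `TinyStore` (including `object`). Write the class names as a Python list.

L[TinyStore] = TinyStore + merge(L[AbstractCache], L[FrozenActor], L[AbstractView], [AbstractCache FrozenActor AbstractView])
  take AbstractCache:  [AbstractCache FancyView AbstractStore SecureProxy SmartRecord LazyProxy object] + [FrozenActor SimpleIndex SecureProxy SmartRecord LazyProxy object] + [AbstractView SimpleIndex SecureProxy SmartRecord LazyProxy object] + [AbstractCache FrozenActor AbstractView]
  take FancyView:  [FancyView AbstractStore SecureProxy SmartRecord LazyProxy object] + [FrozenActor SimpleIndex SecureProxy SmartRecord LazyProxy object] + [AbstractView SimpleIndex SecureProxy SmartRecord LazyProxy object] + [FrozenActor AbstractView]
  take AbstractStore:  [AbstractStore SecureProxy SmartRecord LazyProxy object] + [FrozenActor SimpleIndex SecureProxy SmartRecord LazyProxy object] + [AbstractView SimpleIndex SecureProxy SmartRecord LazyProxy object] + [FrozenActor AbstractView]
  take FrozenActor:  [SecureProxy SmartRecord LazyProxy object] + [FrozenActor SimpleIndex SecureProxy SmartRecord LazyProxy object] + [AbstractView SimpleIndex SecureProxy SmartRecord LazyProxy object] + [FrozenActor AbstractView]
  take AbstractView:  [SecureProxy SmartRecord LazyProxy object] + [SimpleIndex SecureProxy SmartRecord LazyProxy object] + [AbstractView SimpleIndex SecureProxy SmartRecord LazyProxy object] + [AbstractView]
  take SimpleIndex:  [SecureProxy SmartRecord LazyProxy object] + [SimpleIndex SecureProxy SmartRecord LazyProxy object] + [SimpleIndex SecureProxy SmartRecord LazyProxy object]
  take SecureProxy:  [SecureProxy SmartRecord LazyProxy object] + [SecureProxy SmartRecord LazyProxy object] + [SecureProxy SmartRecord LazyProxy object]
  take SmartRecord:  [SmartRecord LazyProxy object] + [SmartRecord LazyProxy object] + [SmartRecord LazyProxy object]
  take LazyProxy:  [LazyProxy object] + [LazyProxy object] + [LazyProxy object]
  take object:  [object] + [object] + [object]

[TinyStore, AbstractCache, FancyView, AbstractStore, FrozenActor, AbstractView, SimpleIndex, SecureProxy, SmartRecord, LazyProxy, object]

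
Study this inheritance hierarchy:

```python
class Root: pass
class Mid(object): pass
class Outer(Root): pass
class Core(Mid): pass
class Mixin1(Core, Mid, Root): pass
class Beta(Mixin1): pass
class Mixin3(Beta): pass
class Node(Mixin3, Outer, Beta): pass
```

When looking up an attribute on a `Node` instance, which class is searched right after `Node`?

Mixin3

L[Node] = Node + merge(L[Mixin3], L[Outer], L[Beta], [Mixin3 Outer Beta])
  take Mixin3:  [Mixin3 Beta Mixin1 Core Mid Root object] + [Outer Root object] + [Beta Mixin1 Core Mid Root object] + [Mixin3 Outer Beta]
  take Outer:  [Beta Mixin1 Core Mid Root object] + [Outer Root object] + [Beta Mixin1 Core Mid Root object] + [Outer Beta]
  take Beta:  [Beta Mixin1 Core Mid Root object] + [Root object] + [Beta Mixin1 Core Mid Root object] + [Beta]
  take Mixin1:  [Mixin1 Core Mid Root object] + [Root object] + [Mixin1 Core Mid Root object]
  take Core:  [Core Mid Root object] + [Root object] + [Core Mid Root object]
  take Mid:  [Mid Root object] + [Root object] + [Mid Root object]
  take Root:  [Root object] + [Root object] + [Root object]
  take object:  [object] + [object] + [object]
MRO: Node Mixin3 Outer Beta Mixin1 Core Mid Root object
Node is at position 0; next is Mixin3.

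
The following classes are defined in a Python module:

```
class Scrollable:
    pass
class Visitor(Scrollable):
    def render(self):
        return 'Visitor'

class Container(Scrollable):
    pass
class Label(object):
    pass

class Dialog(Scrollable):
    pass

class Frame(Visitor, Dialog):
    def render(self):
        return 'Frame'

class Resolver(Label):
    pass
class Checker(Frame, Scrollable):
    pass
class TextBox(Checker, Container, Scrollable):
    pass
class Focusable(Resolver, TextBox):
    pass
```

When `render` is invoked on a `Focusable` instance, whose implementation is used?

Frame

L[Focusable] = Focusable + merge(L[Resolver], L[TextBox], [Resolver TextBox])
  take Resolver:  [Resolver Label object] + [TextBox Checker Frame Visitor Dialog Container Scrollable object] + [Resolver TextBox]
  take Label:  [Label object] + [TextBox Checker Frame Visitor Dialog Container Scrollable object] + [TextBox]
  take TextBox:  [object] + [TextBox Checker Frame Visitor Dialog Container Scrollable object] + [TextBox]
  take Checker:  [object] + [Checker Frame Visitor Dialog Container Scrollable object]
  take Frame:  [object] + [Frame Visitor Dialog Container Scrollable object]
  take Visitor:  [object] + [Visitor Dialog Container Scrollable object]
  take Dialog:  [object] + [Dialog Container Scrollable object]
  take Container:  [object] + [Container Scrollable object]
  take Scrollable:  [object] + [Scrollable object]
  take object:  [object] + [object]
MRO: Focusable Resolver Label TextBox Checker Frame Visitor Dialog Container Scrollable object
render is defined in: Frame, Visitor. First along the MRO is Frame.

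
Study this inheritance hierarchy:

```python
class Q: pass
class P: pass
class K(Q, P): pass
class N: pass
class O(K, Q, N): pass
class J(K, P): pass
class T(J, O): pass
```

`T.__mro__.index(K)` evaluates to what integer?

3

L[T] = T + merge(L[J], L[O], [J O])
  take J:  [J K Q P object] + [O K Q P N object] + [J O]
  take O:  [K Q P object] + [O K Q P N object] + [O]
  take K:  [K Q P object] + [K Q P N object]
  take Q:  [Q P object] + [Q P N object]
  take P:  [P object] + [P N object]
  take N:  [object] + [N object]
  take object:  [object] + [object]
MRO: T J O K Q P N object
K sits at index 3.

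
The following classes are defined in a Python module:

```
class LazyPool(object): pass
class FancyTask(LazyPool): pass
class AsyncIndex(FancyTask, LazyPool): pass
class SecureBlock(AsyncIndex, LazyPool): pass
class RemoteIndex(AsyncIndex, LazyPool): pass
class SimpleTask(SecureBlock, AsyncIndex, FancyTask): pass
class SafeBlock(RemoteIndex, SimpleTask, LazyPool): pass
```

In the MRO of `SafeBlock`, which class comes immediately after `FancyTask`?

L[SafeBlock] = SafeBlock + merge(L[RemoteIndex], L[SimpleTask], L[LazyPool], [RemoteIndex SimpleTask LazyPool])
  take RemoteIndex:  [RemoteIndex AsyncIndex FancyTask LazyPool object] + [SimpleTask SecureBlock AsyncIndex FancyTask LazyPool object] + [LazyPool object] + [RemoteIndex SimpleTask LazyPool]
  take SimpleTask:  [AsyncIndex FancyTask LazyPool object] + [SimpleTask SecureBlock AsyncIndex FancyTask LazyPool object] + [LazyPool object] + [SimpleTask LazyPool]
  take SecureBlock:  [AsyncIndex FancyTask LazyPool object] + [SecureBlock AsyncIndex FancyTask LazyPool object] + [LazyPool object] + [LazyPool]
  take AsyncIndex:  [AsyncIndex FancyTask LazyPool object] + [AsyncIndex FancyTask LazyPool object] + [LazyPool object] + [LazyPool]
  take FancyTask:  [FancyTask LazyPool object] + [FancyTask LazyPool object] + [LazyPool object] + [LazyPool]
  take LazyPool:  [LazyPool object] + [LazyPool object] + [LazyPool object] + [LazyPool]
  take object:  [object] + [object] + [object]
MRO: SafeBlock RemoteIndex SimpleTask SecureBlock AsyncIndex FancyTask LazyPool object
FancyTask is at position 5; next is LazyPool.

LazyPool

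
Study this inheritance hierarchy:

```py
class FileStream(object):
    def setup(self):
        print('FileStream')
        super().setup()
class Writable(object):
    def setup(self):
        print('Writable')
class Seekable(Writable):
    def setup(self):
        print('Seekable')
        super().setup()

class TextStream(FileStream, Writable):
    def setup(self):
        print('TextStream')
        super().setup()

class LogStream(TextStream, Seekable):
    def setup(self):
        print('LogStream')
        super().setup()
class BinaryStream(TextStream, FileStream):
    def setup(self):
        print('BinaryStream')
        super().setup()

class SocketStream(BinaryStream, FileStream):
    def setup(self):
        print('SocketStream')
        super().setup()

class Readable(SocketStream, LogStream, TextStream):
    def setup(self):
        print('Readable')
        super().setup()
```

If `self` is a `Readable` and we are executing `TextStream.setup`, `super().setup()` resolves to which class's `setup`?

FileStream

L[Readable] = Readable + merge(L[SocketStream], L[LogStream], L[TextStream], [SocketStream LogStream TextStream])
  take SocketStream:  [SocketStream BinaryStream TextStream FileStream Writable object] + [LogStream TextStream FileStream Seekable Writable object] + [TextStream FileStream Writable object] + [SocketStream LogStream TextStream]
  take BinaryStream:  [BinaryStream TextStream FileStream Writable object] + [LogStream TextStream FileStream Seekable Writable object] + [TextStream FileStream Writable object] + [LogStream TextStream]
  take LogStream:  [TextStream FileStream Writable object] + [LogStream TextStream FileStream Seekable Writable object] + [TextStream FileStream Writable object] + [LogStream TextStream]
  take TextStream:  [TextStream FileStream Writable object] + [TextStream FileStream Seekable Writable object] + [TextStream FileStream Writable object] + [TextStream]
  take FileStream:  [FileStream Writable object] + [FileStream Seekable Writable object] + [FileStream Writable object]
  take Seekable:  [Writable object] + [Seekable Writable object] + [Writable object]
  take Writable:  [Writable object] + [Writable object] + [Writable object]
  take object:  [object] + [object] + [object]
MRO: Readable SocketStream BinaryStream LogStream TextStream FileStream Seekable Writable object
super() in TextStream.setup on a Readable instance goes to the class after TextStream in Readable's MRO: FileStream.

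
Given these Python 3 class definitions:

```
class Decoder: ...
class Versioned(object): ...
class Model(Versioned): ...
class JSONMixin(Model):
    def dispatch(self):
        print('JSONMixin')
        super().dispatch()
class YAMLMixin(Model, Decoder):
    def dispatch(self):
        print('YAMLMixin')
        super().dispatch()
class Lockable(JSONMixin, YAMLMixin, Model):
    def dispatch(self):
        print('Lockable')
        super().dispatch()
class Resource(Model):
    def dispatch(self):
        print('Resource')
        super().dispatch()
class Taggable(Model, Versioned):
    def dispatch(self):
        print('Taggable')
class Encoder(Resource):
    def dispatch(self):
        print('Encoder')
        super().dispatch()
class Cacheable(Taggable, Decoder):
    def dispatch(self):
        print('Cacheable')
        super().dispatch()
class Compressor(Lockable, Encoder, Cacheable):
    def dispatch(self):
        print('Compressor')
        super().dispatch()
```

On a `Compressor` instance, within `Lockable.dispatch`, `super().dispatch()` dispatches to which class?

JSONMixin

L[Compressor] = Compressor + merge(L[Lockable], L[Encoder], L[Cacheable], [Lockable Encoder Cacheable])
  take Lockable:  [Lockable JSONMixin YAMLMixin Model Versioned Decoder object] + [Encoder Resource Model Versioned object] + [Cacheable Taggable Model Versioned Decoder object] + [Lockable Encoder Cacheable]
  take JSONMixin:  [JSONMixin YAMLMixin Model Versioned Decoder object] + [Encoder Resource Model Versioned object] + [Cacheable Taggable Model Versioned Decoder object] + [Encoder Cacheable]
  take YAMLMixin:  [YAMLMixin Model Versioned Decoder object] + [Encoder Resource Model Versioned object] + [Cacheable Taggable Model Versioned Decoder object] + [Encoder Cacheable]
  take Encoder:  [Model Versioned Decoder object] + [Encoder Resource Model Versioned object] + [Cacheable Taggable Model Versioned Decoder object] + [Encoder Cacheable]
  take Resource:  [Model Versioned Decoder object] + [Resource Model Versioned object] + [Cacheable Taggable Model Versioned Decoder object] + [Cacheable]
  take Cacheable:  [Model Versioned Decoder object] + [Model Versioned object] + [Cacheable Taggable Model Versioned Decoder object] + [Cacheable]
  take Taggable:  [Model Versioned Decoder object] + [Model Versioned object] + [Taggable Model Versioned Decoder object]
  take Model:  [Model Versioned Decoder object] + [Model Versioned object] + [Model Versioned Decoder object]
  take Versioned:  [Versioned Decoder object] + [Versioned object] + [Versioned Decoder object]
  take Decoder:  [Decoder object] + [object] + [Decoder object]
  take object:  [object] + [object] + [object]
MRO: Compressor Lockable JSONMixin YAMLMixin Encoder Resource Cacheable Taggable Model Versioned Decoder object
super() in Lockable.dispatch on a Compressor instance goes to the class after Lockable in Compressor's MRO: JSONMixin.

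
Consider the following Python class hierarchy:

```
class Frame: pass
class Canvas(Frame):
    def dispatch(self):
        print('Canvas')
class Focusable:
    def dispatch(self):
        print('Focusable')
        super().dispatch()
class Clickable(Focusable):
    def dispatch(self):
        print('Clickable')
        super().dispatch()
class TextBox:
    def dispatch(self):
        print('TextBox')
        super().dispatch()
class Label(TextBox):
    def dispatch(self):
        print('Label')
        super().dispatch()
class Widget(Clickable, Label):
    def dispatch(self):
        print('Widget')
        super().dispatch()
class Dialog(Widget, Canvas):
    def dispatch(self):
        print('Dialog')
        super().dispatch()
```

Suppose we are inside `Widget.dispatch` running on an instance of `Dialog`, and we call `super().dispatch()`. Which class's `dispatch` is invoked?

L[Dialog] = Dialog + merge(L[Widget], L[Canvas], [Widget Canvas])
  take Widget:  [Widget Clickable Focusable Label TextBox object] + [Canvas Frame object] + [Widget Canvas]
  take Clickable:  [Clickable Focusable Label TextBox object] + [Canvas Frame object] + [Canvas]
  take Focusable:  [Focusable Label TextBox object] + [Canvas Frame object] + [Canvas]
  take Label:  [Label TextBox object] + [Canvas Frame object] + [Canvas]
  take TextBox:  [TextBox object] + [Canvas Frame object] + [Canvas]
  take Canvas:  [object] + [Canvas Frame object] + [Canvas]
  take Frame:  [object] + [Frame object]
  take object:  [object] + [object]
MRO: Dialog Widget Clickable Focusable Label TextBox Canvas Frame object
super() in Widget.dispatch on a Dialog instance goes to the class after Widget in Dialog's MRO: Clickable.

Clickable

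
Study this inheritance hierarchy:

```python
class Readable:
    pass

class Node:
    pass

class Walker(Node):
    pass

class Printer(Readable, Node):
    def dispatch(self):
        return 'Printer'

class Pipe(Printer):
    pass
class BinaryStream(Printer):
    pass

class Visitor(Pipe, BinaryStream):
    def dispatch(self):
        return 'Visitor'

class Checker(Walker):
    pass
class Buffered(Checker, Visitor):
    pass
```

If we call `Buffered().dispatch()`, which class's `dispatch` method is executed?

Visitor

L[Buffered] = Buffered + merge(L[Checker], L[Visitor], [Checker Visitor])
  take Checker:  [Checker Walker Node object] + [Visitor Pipe BinaryStream Printer Readable Node object] + [Checker Visitor]
  take Walker:  [Walker Node object] + [Visitor Pipe BinaryStream Printer Readable Node object] + [Visitor]
  take Visitor:  [Node object] + [Visitor Pipe BinaryStream Printer Readable Node object] + [Visitor]
  take Pipe:  [Node object] + [Pipe BinaryStream Printer Readable Node object]
  take BinaryStream:  [Node object] + [BinaryStream Printer Readable Node object]
  take Printer:  [Node object] + [Printer Readable Node object]
  take Readable:  [Node object] + [Readable Node object]
  take Node:  [Node object] + [Node object]
  take object:  [object] + [object]
MRO: Buffered Checker Walker Visitor Pipe BinaryStream Printer Readable Node object
dispatch is defined in: Printer, Visitor. First along the MRO is Visitor.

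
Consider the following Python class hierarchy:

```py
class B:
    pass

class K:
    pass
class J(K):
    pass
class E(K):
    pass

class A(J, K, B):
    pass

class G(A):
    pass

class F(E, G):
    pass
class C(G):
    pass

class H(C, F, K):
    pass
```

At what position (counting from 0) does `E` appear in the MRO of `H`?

3

L[H] = H + merge(L[C], L[F], L[K], [C F K])
  take C:  [C G A J K B object] + [F E G A J K B object] + [K object] + [C F K]
  take F:  [G A J K B object] + [F E G A J K B object] + [K object] + [F K]
  take E:  [G A J K B object] + [E G A J K B object] + [K object] + [K]
  take G:  [G A J K B object] + [G A J K B object] + [K object] + [K]
  take A:  [A J K B object] + [A J K B object] + [K object] + [K]
  take J:  [J K B object] + [J K B object] + [K object] + [K]
  take K:  [K B object] + [K B object] + [K object] + [K]
  take B:  [B object] + [B object] + [object]
  take object:  [object] + [object] + [object]
MRO: H C F E G A J K B object
E sits at index 3.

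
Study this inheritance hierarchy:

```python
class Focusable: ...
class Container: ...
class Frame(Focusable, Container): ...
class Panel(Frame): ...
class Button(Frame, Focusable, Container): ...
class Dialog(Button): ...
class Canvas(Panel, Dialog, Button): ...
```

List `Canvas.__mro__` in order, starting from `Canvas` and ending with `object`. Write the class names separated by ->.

Canvas -> Panel -> Dialog -> Button -> Frame -> Focusable -> Container -> object

L[Canvas] = Canvas + merge(L[Panel], L[Dialog], L[Button], [Panel Dialog Button])
  take Panel:  [Panel Frame Focusable Container object] + [Dialog Button Frame Focusable Container object] + [Button Frame Focusable Container object] + [Panel Dialog Button]
  take Dialog:  [Frame Focusable Container object] + [Dialog Button Frame Focusable Container object] + [Button Frame Focusable Container object] + [Dialog Button]
  take Button:  [Frame Focusable Container object] + [Button Frame Focusable Container object] + [Button Frame Focusable Container object] + [Button]
  take Frame:  [Frame Focusable Container object] + [Frame Focusable Container object] + [Frame Focusable Container object]
  take Focusable:  [Focusable Container object] + [Focusable Container object] + [Focusable Container object]
  take Container:  [Container object] + [Container object] + [Container object]
  take object:  [object] + [object] + [object]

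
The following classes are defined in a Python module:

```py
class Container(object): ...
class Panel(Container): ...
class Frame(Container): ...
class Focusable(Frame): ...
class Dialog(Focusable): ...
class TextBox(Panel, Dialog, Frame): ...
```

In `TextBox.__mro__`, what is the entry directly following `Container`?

object

L[TextBox] = TextBox + merge(L[Panel], L[Dialog], L[Frame], [Panel Dialog Frame])
  take Panel:  [Panel Container object] + [Dialog Focusable Frame Container object] + [Frame Container object] + [Panel Dialog Frame]
  take Dialog:  [Container object] + [Dialog Focusable Frame Container object] + [Frame Container object] + [Dialog Frame]
  take Focusable:  [Container object] + [Focusable Frame Container object] + [Frame Container object] + [Frame]
  take Frame:  [Container object] + [Frame Container object] + [Frame Container object] + [Frame]
  take Container:  [Container object] + [Container object] + [Container object]
  take object:  [object] + [object] + [object]
MRO: TextBox Panel Dialog Focusable Frame Container object
Container is at position 5; next is object.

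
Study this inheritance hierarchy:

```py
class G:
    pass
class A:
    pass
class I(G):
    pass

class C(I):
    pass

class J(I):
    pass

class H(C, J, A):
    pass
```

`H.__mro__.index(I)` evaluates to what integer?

L[H] = H + merge(L[C], L[J], L[A], [C J A])
  take C:  [C I G object] + [J I G object] + [A object] + [C J A]
  take J:  [I G object] + [J I G object] + [A object] + [J A]
  take I:  [I G object] + [I G object] + [A object] + [A]
  take G:  [G object] + [G object] + [A object] + [A]
  take A:  [object] + [object] + [A object] + [A]
  take object:  [object] + [object] + [object]
MRO: H C J I G A object
I sits at index 3.

3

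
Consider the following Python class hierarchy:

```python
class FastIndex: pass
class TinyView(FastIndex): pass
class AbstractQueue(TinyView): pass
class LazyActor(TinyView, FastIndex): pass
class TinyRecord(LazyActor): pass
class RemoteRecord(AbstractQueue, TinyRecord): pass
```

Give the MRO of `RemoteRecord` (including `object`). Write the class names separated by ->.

RemoteRecord -> AbstractQueue -> TinyRecord -> LazyActor -> TinyView -> FastIndex -> object

L[RemoteRecord] = RemoteRecord + merge(L[AbstractQueue], L[TinyRecord], [AbstractQueue TinyRecord])
  take AbstractQueue:  [AbstractQueue TinyView FastIndex object] + [TinyRecord LazyActor TinyView FastIndex object] + [AbstractQueue TinyRecord]
  take TinyRecord:  [TinyView FastIndex object] + [TinyRecord LazyActor TinyView FastIndex object] + [TinyRecord]
  take LazyActor:  [TinyView FastIndex object] + [LazyActor TinyView FastIndex object]
  take TinyView:  [TinyView FastIndex object] + [TinyView FastIndex object]
  take FastIndex:  [FastIndex object] + [FastIndex object]
  take object:  [object] + [object]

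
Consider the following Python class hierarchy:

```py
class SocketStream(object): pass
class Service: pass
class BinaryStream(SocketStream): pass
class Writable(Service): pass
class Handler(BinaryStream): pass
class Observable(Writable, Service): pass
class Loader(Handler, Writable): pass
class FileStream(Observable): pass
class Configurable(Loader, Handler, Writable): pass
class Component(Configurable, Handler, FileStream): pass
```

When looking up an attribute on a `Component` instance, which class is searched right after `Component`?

L[Component] = Component + merge(L[Configurable], L[Handler], L[FileStream], [Configurable Handler FileStream])
  take Configurable:  [Configurable Loader Handler BinaryStream SocketStream Writable Service object] + [Handler BinaryStream SocketStream object] + [FileStream Observable Writable Service object] + [Configurable Handler FileStream]
  take Loader:  [Loader Handler BinaryStream SocketStream Writable Service object] + [Handler BinaryStream SocketStream object] + [FileStream Observable Writable Service object] + [Handler FileStream]
  take Handler:  [Handler BinaryStream SocketStream Writable Service object] + [Handler BinaryStream SocketStream object] + [FileStream Observable Writable Service object] + [Handler FileStream]
  take BinaryStream:  [BinaryStream SocketStream Writable Service object] + [BinaryStream SocketStream object] + [FileStream Observable Writable Service object] + [FileStream]
  take SocketStream:  [SocketStream Writable Service object] + [SocketStream object] + [FileStream Observable Writable Service object] + [FileStream]
  take FileStream:  [Writable Service object] + [object] + [FileStream Observable Writable Service object] + [FileStream]
  take Observable:  [Writable Service object] + [object] + [Observable Writable Service object]
  take Writable:  [Writable Service object] + [object] + [Writable Service object]
  take Service:  [Service object] + [object] + [Service object]
  take object:  [object] + [object] + [object]
MRO: Component Configurable Loader Handler BinaryStream SocketStream FileStream Observable Writable Service object
Component is at position 0; next is Configurable.

Configurable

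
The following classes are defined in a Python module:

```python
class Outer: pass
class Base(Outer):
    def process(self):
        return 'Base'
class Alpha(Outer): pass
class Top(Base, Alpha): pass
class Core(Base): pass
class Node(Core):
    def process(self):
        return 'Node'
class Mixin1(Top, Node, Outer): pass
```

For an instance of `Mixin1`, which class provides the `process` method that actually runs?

L[Mixin1] = Mixin1 + merge(L[Top], L[Node], L[Outer], [Top Node Outer])
  take Top:  [Top Base Alpha Outer object] + [Node Core Base Outer object] + [Outer object] + [Top Node Outer]
  take Node:  [Base Alpha Outer object] + [Node Core Base Outer object] + [Outer object] + [Node Outer]
  take Core:  [Base Alpha Outer object] + [Core Base Outer object] + [Outer object] + [Outer]
  take Base:  [Base Alpha Outer object] + [Base Outer object] + [Outer object] + [Outer]
  take Alpha:  [Alpha Outer object] + [Outer object] + [Outer object] + [Outer]
  take Outer:  [Outer object] + [Outer object] + [Outer object] + [Outer]
  take object:  [object] + [object] + [object]
MRO: Mixin1 Top Node Core Base Alpha Outer object
process is defined in: Base, Node. First along the MRO is Node.

Node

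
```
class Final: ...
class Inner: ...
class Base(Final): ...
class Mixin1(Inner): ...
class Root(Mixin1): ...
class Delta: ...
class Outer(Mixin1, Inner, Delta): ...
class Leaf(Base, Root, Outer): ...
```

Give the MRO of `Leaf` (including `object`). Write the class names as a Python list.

[Leaf, Base, Final, Root, Outer, Mixin1, Inner, Delta, object]

L[Leaf] = Leaf + merge(L[Base], L[Root], L[Outer], [Base Root Outer])
  take Base:  [Base Final object] + [Root Mixin1 Inner object] + [Outer Mixin1 Inner Delta object] + [Base Root Outer]
  take Final:  [Final object] + [Root Mixin1 Inner object] + [Outer Mixin1 Inner Delta object] + [Root Outer]
  take Root:  [object] + [Root Mixin1 Inner object] + [Outer Mixin1 Inner Delta object] + [Root Outer]
  take Outer:  [object] + [Mixin1 Inner object] + [Outer Mixin1 Inner Delta object] + [Outer]
  take Mixin1:  [object] + [Mixin1 Inner object] + [Mixin1 Inner Delta object]
  take Inner:  [object] + [Inner object] + [Inner Delta object]
  take Delta:  [object] + [object] + [Delta object]
  take object:  [object] + [object] + [object]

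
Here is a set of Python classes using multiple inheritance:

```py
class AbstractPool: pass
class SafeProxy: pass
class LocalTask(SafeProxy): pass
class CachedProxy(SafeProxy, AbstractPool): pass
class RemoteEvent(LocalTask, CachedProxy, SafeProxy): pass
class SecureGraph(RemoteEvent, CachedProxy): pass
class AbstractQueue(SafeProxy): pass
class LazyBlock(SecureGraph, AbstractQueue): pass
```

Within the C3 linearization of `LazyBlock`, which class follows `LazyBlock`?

SecureGraph

L[LazyBlock] = LazyBlock + merge(L[SecureGraph], L[AbstractQueue], [SecureGraph AbstractQueue])
  take SecureGraph:  [SecureGraph RemoteEvent LocalTask CachedProxy SafeProxy AbstractPool object] + [AbstractQueue SafeProxy object] + [SecureGraph AbstractQueue]
  take RemoteEvent:  [RemoteEvent LocalTask CachedProxy SafeProxy AbstractPool object] + [AbstractQueue SafeProxy object] + [AbstractQueue]
  take LocalTask:  [LocalTask CachedProxy SafeProxy AbstractPool object] + [AbstractQueue SafeProxy object] + [AbstractQueue]
  take CachedProxy:  [CachedProxy SafeProxy AbstractPool object] + [AbstractQueue SafeProxy object] + [AbstractQueue]
  take AbstractQueue:  [SafeProxy AbstractPool object] + [AbstractQueue SafeProxy object] + [AbstractQueue]
  take SafeProxy:  [SafeProxy AbstractPool object] + [SafeProxy object]
  take AbstractPool:  [AbstractPool object] + [object]
  take object:  [object] + [object]
MRO: LazyBlock SecureGraph RemoteEvent LocalTask CachedProxy AbstractQueue SafeProxy AbstractPool object
LazyBlock is at position 0; next is SecureGraph.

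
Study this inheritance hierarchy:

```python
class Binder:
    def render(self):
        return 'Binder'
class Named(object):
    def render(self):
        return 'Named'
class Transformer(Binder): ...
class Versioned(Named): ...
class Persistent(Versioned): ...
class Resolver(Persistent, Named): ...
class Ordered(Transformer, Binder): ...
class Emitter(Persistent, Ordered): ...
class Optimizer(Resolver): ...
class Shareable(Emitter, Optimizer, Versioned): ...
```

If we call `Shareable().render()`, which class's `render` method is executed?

L[Shareable] = Shareable + merge(L[Emitter], L[Optimizer], L[Versioned], [Emitter Optimizer Versioned])
  take Emitter:  [Emitter Persistent Versioned Named Ordered Transformer Binder object] + [Optimizer Resolver Persistent Versioned Named object] + [Versioned Named object] + [Emitter Optimizer Versioned]
  take Optimizer:  [Persistent Versioned Named Ordered Transformer Binder object] + [Optimizer Resolver Persistent Versioned Named object] + [Versioned Named object] + [Optimizer Versioned]
  take Resolver:  [Persistent Versioned Named Ordered Transformer Binder object] + [Resolver Persistent Versioned Named object] + [Versioned Named object] + [Versioned]
  take Persistent:  [Persistent Versioned Named Ordered Transformer Binder object] + [Persistent Versioned Named object] + [Versioned Named object] + [Versioned]
  take Versioned:  [Versioned Named Ordered Transformer Binder object] + [Versioned Named object] + [Versioned Named object] + [Versioned]
  take Named:  [Named Ordered Transformer Binder object] + [Named object] + [Named object]
  take Ordered:  [Ordered Transformer Binder object] + [object] + [object]
  take Transformer:  [Transformer Binder object] + [object] + [object]
  take Binder:  [Binder object] + [object] + [object]
  take object:  [object] + [object] + [object]
MRO: Shareable Emitter Optimizer Resolver Persistent Versioned Named Ordered Transformer Binder object
render is defined in: Binder, Named. First along the MRO is Named.

Named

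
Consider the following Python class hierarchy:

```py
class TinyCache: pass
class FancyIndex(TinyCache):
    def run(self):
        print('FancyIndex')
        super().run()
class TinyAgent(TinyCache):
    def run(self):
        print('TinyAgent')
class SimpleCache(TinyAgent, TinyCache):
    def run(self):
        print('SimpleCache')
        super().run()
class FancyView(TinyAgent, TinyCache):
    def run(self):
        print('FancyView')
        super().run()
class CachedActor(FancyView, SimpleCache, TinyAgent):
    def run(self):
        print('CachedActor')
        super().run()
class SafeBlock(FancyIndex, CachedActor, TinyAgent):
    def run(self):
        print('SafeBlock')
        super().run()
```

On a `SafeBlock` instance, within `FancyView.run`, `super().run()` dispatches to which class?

SimpleCache

L[SafeBlock] = SafeBlock + merge(L[FancyIndex], L[CachedActor], L[TinyAgent], [FancyIndex CachedActor TinyAgent])
  take FancyIndex:  [FancyIndex TinyCache object] + [CachedActor FancyView SimpleCache TinyAgent TinyCache object] + [TinyAgent TinyCache object] + [FancyIndex CachedActor TinyAgent]
  take CachedActor:  [TinyCache object] + [CachedActor FancyView SimpleCache TinyAgent TinyCache object] + [TinyAgent TinyCache object] + [CachedActor TinyAgent]
  take FancyView:  [TinyCache object] + [FancyView SimpleCache TinyAgent TinyCache object] + [TinyAgent TinyCache object] + [TinyAgent]
  take SimpleCache:  [TinyCache object] + [SimpleCache TinyAgent TinyCache object] + [TinyAgent TinyCache object] + [TinyAgent]
  take TinyAgent:  [TinyCache object] + [TinyAgent TinyCache object] + [TinyAgent TinyCache object] + [TinyAgent]
  take TinyCache:  [TinyCache object] + [TinyCache object] + [TinyCache object]
  take object:  [object] + [object] + [object]
MRO: SafeBlock FancyIndex CachedActor FancyView SimpleCache TinyAgent TinyCache object
super() in FancyView.run on a SafeBlock instance goes to the class after FancyView in SafeBlock's MRO: SimpleCache.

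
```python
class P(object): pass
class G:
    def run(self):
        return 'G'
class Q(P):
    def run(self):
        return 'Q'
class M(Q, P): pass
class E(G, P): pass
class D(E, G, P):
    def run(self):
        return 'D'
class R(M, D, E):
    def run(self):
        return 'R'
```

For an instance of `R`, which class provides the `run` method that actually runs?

R

L[R] = R + merge(L[M], L[D], L[E], [M D E])
  take M:  [M Q P object] + [D E G P object] + [E G P object] + [M D E]
  take Q:  [Q P object] + [D E G P object] + [E G P object] + [D E]
  take D:  [P object] + [D E G P object] + [E G P object] + [D E]
  take E:  [P object] + [E G P object] + [E G P object] + [E]
  take G:  [P object] + [G P object] + [G P object]
  take P:  [P object] + [P object] + [P object]
  take object:  [object] + [object] + [object]
MRO: R M Q D E G P object
run is defined in: D, G, Q, R. First along the MRO is R.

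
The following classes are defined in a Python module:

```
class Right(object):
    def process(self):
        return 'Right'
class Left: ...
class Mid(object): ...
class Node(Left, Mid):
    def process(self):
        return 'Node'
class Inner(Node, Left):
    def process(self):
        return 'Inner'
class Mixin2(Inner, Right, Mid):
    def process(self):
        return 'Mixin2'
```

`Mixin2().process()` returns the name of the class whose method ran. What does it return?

Mixin2

L[Mixin2] = Mixin2 + merge(L[Inner], L[Right], L[Mid], [Inner Right Mid])
  take Inner:  [Inner Node Left Mid object] + [Right object] + [Mid object] + [Inner Right Mid]
  take Node:  [Node Left Mid object] + [Right object] + [Mid object] + [Right Mid]
  take Left:  [Left Mid object] + [Right object] + [Mid object] + [Right Mid]
  take Right:  [Mid object] + [Right object] + [Mid object] + [Right Mid]
  take Mid:  [Mid object] + [object] + [Mid object] + [Mid]
  take object:  [object] + [object] + [object]
MRO: Mixin2 Inner Node Left Right Mid object
process is defined in: Inner, Mixin2, Node, Right. First along the MRO is Mixin2.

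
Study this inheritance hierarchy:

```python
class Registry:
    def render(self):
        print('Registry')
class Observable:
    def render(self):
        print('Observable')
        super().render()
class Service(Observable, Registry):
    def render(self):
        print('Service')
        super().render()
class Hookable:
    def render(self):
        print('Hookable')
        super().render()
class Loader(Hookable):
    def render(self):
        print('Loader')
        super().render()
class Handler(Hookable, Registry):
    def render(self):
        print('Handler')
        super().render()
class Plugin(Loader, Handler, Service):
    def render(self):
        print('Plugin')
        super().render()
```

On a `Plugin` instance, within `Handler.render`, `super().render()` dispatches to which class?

Hookable

L[Plugin] = Plugin + merge(L[Loader], L[Handler], L[Service], [Loader Handler Service])
  take Loader:  [Loader Hookable object] + [Handler Hookable Registry object] + [Service Observable Registry object] + [Loader Handler Service]
  take Handler:  [Hookable object] + [Handler Hookable Registry object] + [Service Observable Registry object] + [Handler Service]
  take Hookable:  [Hookable object] + [Hookable Registry object] + [Service Observable Registry object] + [Service]
  take Service:  [object] + [Registry object] + [Service Observable Registry object] + [Service]
  take Observable:  [object] + [Registry object] + [Observable Registry object]
  take Registry:  [object] + [Registry object] + [Registry object]
  take object:  [object] + [object] + [object]
MRO: Plugin Loader Handler Hookable Service Observable Registry object
super() in Handler.render on a Plugin instance goes to the class after Handler in Plugin's MRO: Hookable.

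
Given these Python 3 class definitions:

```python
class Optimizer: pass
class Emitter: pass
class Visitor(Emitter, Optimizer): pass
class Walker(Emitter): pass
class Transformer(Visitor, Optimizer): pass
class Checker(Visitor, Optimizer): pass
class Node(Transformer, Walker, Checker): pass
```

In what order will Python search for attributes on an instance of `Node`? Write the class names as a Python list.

[Node, Transformer, Walker, Checker, Visitor, Emitter, Optimizer, object]

L[Node] = Node + merge(L[Transformer], L[Walker], L[Checker], [Transformer Walker Checker])
  take Transformer:  [Transformer Visitor Emitter Optimizer object] + [Walker Emitter object] + [Checker Visitor Emitter Optimizer object] + [Transformer Walker Checker]
  take Walker:  [Visitor Emitter Optimizer object] + [Walker Emitter object] + [Checker Visitor Emitter Optimizer object] + [Walker Checker]
  take Checker:  [Visitor Emitter Optimizer object] + [Emitter object] + [Checker Visitor Emitter Optimizer object] + [Checker]
  take Visitor:  [Visitor Emitter Optimizer object] + [Emitter object] + [Visitor Emitter Optimizer object]
  take Emitter:  [Emitter Optimizer object] + [Emitter object] + [Emitter Optimizer object]
  take Optimizer:  [Optimizer object] + [object] + [Optimizer object]
  take object:  [object] + [object] + [object]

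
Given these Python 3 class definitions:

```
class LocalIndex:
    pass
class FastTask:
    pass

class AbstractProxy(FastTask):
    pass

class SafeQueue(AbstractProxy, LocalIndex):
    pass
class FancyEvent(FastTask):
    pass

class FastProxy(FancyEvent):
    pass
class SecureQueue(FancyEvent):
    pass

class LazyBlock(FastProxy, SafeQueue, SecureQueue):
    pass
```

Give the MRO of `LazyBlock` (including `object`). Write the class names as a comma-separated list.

L[LazyBlock] = LazyBlock + merge(L[FastProxy], L[SafeQueue], L[SecureQueue], [FastProxy SafeQueue SecureQueue])
  take FastProxy:  [FastProxy FancyEvent FastTask object] + [SafeQueue AbstractProxy FastTask LocalIndex object] + [SecureQueue FancyEvent FastTask object] + [FastProxy SafeQueue SecureQueue]
  take SafeQueue:  [FancyEvent FastTask object] + [SafeQueue AbstractProxy FastTask LocalIndex object] + [SecureQueue FancyEvent FastTask object] + [SafeQueue SecureQueue]
  take AbstractProxy:  [FancyEvent FastTask object] + [AbstractProxy FastTask LocalIndex object] + [SecureQueue FancyEvent FastTask object] + [SecureQueue]
  take SecureQueue:  [FancyEvent FastTask object] + [FastTask LocalIndex object] + [SecureQueue FancyEvent FastTask object] + [SecureQueue]
  take FancyEvent:  [FancyEvent FastTask object] + [FastTask LocalIndex object] + [FancyEvent FastTask object]
  take FastTask:  [FastTask object] + [FastTask LocalIndex object] + [FastTask object]
  take LocalIndex:  [object] + [LocalIndex object] + [object]
  take object:  [object] + [object] + [object]

LazyBlock, FastProxy, SafeQueue, AbstractProxy, SecureQueue, FancyEvent, FastTask, LocalIndex, object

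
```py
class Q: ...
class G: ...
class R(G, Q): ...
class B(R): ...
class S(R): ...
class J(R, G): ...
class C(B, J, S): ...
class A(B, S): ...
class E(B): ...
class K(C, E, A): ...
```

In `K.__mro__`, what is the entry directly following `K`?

C

L[K] = K + merge(L[C], L[E], L[A], [C E A])
  take C:  [C B J S R G Q object] + [E B R G Q object] + [A B S R G Q object] + [C E A]
  take E:  [B J S R G Q object] + [E B R G Q object] + [A B S R G Q object] + [E A]
  take A:  [B J S R G Q object] + [B R G Q object] + [A B S R G Q object] + [A]
  take B:  [B J S R G Q object] + [B R G Q object] + [B S R G Q object]
  take J:  [J S R G Q object] + [R G Q object] + [S R G Q object]
  take S:  [S R G Q object] + [R G Q object] + [S R G Q object]
  take R:  [R G Q object] + [R G Q object] + [R G Q object]
  take G:  [G Q object] + [G Q object] + [G Q object]
  take Q:  [Q object] + [Q object] + [Q object]
  take object:  [object] + [object] + [object]
MRO: K C E A B J S R G Q object
K is at position 0; next is C.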